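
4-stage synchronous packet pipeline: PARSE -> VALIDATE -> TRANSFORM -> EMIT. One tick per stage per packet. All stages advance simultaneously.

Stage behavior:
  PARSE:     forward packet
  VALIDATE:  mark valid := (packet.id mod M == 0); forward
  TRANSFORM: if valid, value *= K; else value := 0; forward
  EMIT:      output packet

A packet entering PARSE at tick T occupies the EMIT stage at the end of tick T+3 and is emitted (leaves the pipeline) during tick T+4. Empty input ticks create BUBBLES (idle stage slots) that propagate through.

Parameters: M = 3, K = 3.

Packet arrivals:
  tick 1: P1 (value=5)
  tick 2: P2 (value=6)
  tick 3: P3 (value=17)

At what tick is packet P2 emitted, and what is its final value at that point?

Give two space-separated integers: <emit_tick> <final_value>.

Tick 1: [PARSE:P1(v=5,ok=F), VALIDATE:-, TRANSFORM:-, EMIT:-] out:-; in:P1
Tick 2: [PARSE:P2(v=6,ok=F), VALIDATE:P1(v=5,ok=F), TRANSFORM:-, EMIT:-] out:-; in:P2
Tick 3: [PARSE:P3(v=17,ok=F), VALIDATE:P2(v=6,ok=F), TRANSFORM:P1(v=0,ok=F), EMIT:-] out:-; in:P3
Tick 4: [PARSE:-, VALIDATE:P3(v=17,ok=T), TRANSFORM:P2(v=0,ok=F), EMIT:P1(v=0,ok=F)] out:-; in:-
Tick 5: [PARSE:-, VALIDATE:-, TRANSFORM:P3(v=51,ok=T), EMIT:P2(v=0,ok=F)] out:P1(v=0); in:-
Tick 6: [PARSE:-, VALIDATE:-, TRANSFORM:-, EMIT:P3(v=51,ok=T)] out:P2(v=0); in:-
Tick 7: [PARSE:-, VALIDATE:-, TRANSFORM:-, EMIT:-] out:P3(v=51); in:-
P2: arrives tick 2, valid=False (id=2, id%3=2), emit tick 6, final value 0

Answer: 6 0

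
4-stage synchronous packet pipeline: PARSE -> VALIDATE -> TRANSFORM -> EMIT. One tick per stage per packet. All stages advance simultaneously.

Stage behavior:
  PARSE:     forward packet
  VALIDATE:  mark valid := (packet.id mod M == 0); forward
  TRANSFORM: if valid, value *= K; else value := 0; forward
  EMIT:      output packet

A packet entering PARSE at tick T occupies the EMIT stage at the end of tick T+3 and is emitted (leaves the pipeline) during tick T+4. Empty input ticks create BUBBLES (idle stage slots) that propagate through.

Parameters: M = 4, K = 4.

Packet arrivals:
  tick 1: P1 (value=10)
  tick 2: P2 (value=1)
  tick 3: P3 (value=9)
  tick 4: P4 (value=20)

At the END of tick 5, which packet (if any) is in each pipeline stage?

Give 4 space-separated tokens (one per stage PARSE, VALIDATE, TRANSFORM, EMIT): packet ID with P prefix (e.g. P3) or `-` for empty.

Answer: - P4 P3 P2

Derivation:
Tick 1: [PARSE:P1(v=10,ok=F), VALIDATE:-, TRANSFORM:-, EMIT:-] out:-; in:P1
Tick 2: [PARSE:P2(v=1,ok=F), VALIDATE:P1(v=10,ok=F), TRANSFORM:-, EMIT:-] out:-; in:P2
Tick 3: [PARSE:P3(v=9,ok=F), VALIDATE:P2(v=1,ok=F), TRANSFORM:P1(v=0,ok=F), EMIT:-] out:-; in:P3
Tick 4: [PARSE:P4(v=20,ok=F), VALIDATE:P3(v=9,ok=F), TRANSFORM:P2(v=0,ok=F), EMIT:P1(v=0,ok=F)] out:-; in:P4
Tick 5: [PARSE:-, VALIDATE:P4(v=20,ok=T), TRANSFORM:P3(v=0,ok=F), EMIT:P2(v=0,ok=F)] out:P1(v=0); in:-
At end of tick 5: ['-', 'P4', 'P3', 'P2']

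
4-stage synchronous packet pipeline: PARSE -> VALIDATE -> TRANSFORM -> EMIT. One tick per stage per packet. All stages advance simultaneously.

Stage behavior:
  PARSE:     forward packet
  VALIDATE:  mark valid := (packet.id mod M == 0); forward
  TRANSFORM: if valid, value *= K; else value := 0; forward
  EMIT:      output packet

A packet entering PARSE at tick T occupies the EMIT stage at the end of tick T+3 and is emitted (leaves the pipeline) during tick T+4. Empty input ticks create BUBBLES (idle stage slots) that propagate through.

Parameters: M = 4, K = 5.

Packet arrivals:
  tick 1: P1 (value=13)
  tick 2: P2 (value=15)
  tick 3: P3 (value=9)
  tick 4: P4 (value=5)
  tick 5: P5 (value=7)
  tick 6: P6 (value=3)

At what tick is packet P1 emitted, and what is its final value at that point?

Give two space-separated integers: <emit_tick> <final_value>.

Answer: 5 0

Derivation:
Tick 1: [PARSE:P1(v=13,ok=F), VALIDATE:-, TRANSFORM:-, EMIT:-] out:-; in:P1
Tick 2: [PARSE:P2(v=15,ok=F), VALIDATE:P1(v=13,ok=F), TRANSFORM:-, EMIT:-] out:-; in:P2
Tick 3: [PARSE:P3(v=9,ok=F), VALIDATE:P2(v=15,ok=F), TRANSFORM:P1(v=0,ok=F), EMIT:-] out:-; in:P3
Tick 4: [PARSE:P4(v=5,ok=F), VALIDATE:P3(v=9,ok=F), TRANSFORM:P2(v=0,ok=F), EMIT:P1(v=0,ok=F)] out:-; in:P4
Tick 5: [PARSE:P5(v=7,ok=F), VALIDATE:P4(v=5,ok=T), TRANSFORM:P3(v=0,ok=F), EMIT:P2(v=0,ok=F)] out:P1(v=0); in:P5
Tick 6: [PARSE:P6(v=3,ok=F), VALIDATE:P5(v=7,ok=F), TRANSFORM:P4(v=25,ok=T), EMIT:P3(v=0,ok=F)] out:P2(v=0); in:P6
Tick 7: [PARSE:-, VALIDATE:P6(v=3,ok=F), TRANSFORM:P5(v=0,ok=F), EMIT:P4(v=25,ok=T)] out:P3(v=0); in:-
Tick 8: [PARSE:-, VALIDATE:-, TRANSFORM:P6(v=0,ok=F), EMIT:P5(v=0,ok=F)] out:P4(v=25); in:-
Tick 9: [PARSE:-, VALIDATE:-, TRANSFORM:-, EMIT:P6(v=0,ok=F)] out:P5(v=0); in:-
Tick 10: [PARSE:-, VALIDATE:-, TRANSFORM:-, EMIT:-] out:P6(v=0); in:-
P1: arrives tick 1, valid=False (id=1, id%4=1), emit tick 5, final value 0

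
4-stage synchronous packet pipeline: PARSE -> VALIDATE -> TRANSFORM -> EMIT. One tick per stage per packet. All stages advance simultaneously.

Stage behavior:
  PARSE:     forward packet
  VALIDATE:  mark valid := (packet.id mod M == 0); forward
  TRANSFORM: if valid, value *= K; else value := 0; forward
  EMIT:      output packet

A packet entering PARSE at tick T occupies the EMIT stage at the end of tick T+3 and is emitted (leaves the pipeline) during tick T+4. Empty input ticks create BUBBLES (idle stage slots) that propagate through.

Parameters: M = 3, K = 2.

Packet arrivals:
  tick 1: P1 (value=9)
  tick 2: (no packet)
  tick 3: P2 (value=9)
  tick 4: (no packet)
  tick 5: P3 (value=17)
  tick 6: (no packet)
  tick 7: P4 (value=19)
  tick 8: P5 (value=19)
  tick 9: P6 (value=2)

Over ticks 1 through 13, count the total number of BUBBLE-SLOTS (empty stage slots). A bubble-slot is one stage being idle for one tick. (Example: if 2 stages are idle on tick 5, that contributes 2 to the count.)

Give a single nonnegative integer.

Tick 1: [PARSE:P1(v=9,ok=F), VALIDATE:-, TRANSFORM:-, EMIT:-] out:-; bubbles=3
Tick 2: [PARSE:-, VALIDATE:P1(v=9,ok=F), TRANSFORM:-, EMIT:-] out:-; bubbles=3
Tick 3: [PARSE:P2(v=9,ok=F), VALIDATE:-, TRANSFORM:P1(v=0,ok=F), EMIT:-] out:-; bubbles=2
Tick 4: [PARSE:-, VALIDATE:P2(v=9,ok=F), TRANSFORM:-, EMIT:P1(v=0,ok=F)] out:-; bubbles=2
Tick 5: [PARSE:P3(v=17,ok=F), VALIDATE:-, TRANSFORM:P2(v=0,ok=F), EMIT:-] out:P1(v=0); bubbles=2
Tick 6: [PARSE:-, VALIDATE:P3(v=17,ok=T), TRANSFORM:-, EMIT:P2(v=0,ok=F)] out:-; bubbles=2
Tick 7: [PARSE:P4(v=19,ok=F), VALIDATE:-, TRANSFORM:P3(v=34,ok=T), EMIT:-] out:P2(v=0); bubbles=2
Tick 8: [PARSE:P5(v=19,ok=F), VALIDATE:P4(v=19,ok=F), TRANSFORM:-, EMIT:P3(v=34,ok=T)] out:-; bubbles=1
Tick 9: [PARSE:P6(v=2,ok=F), VALIDATE:P5(v=19,ok=F), TRANSFORM:P4(v=0,ok=F), EMIT:-] out:P3(v=34); bubbles=1
Tick 10: [PARSE:-, VALIDATE:P6(v=2,ok=T), TRANSFORM:P5(v=0,ok=F), EMIT:P4(v=0,ok=F)] out:-; bubbles=1
Tick 11: [PARSE:-, VALIDATE:-, TRANSFORM:P6(v=4,ok=T), EMIT:P5(v=0,ok=F)] out:P4(v=0); bubbles=2
Tick 12: [PARSE:-, VALIDATE:-, TRANSFORM:-, EMIT:P6(v=4,ok=T)] out:P5(v=0); bubbles=3
Tick 13: [PARSE:-, VALIDATE:-, TRANSFORM:-, EMIT:-] out:P6(v=4); bubbles=4
Total bubble-slots: 28

Answer: 28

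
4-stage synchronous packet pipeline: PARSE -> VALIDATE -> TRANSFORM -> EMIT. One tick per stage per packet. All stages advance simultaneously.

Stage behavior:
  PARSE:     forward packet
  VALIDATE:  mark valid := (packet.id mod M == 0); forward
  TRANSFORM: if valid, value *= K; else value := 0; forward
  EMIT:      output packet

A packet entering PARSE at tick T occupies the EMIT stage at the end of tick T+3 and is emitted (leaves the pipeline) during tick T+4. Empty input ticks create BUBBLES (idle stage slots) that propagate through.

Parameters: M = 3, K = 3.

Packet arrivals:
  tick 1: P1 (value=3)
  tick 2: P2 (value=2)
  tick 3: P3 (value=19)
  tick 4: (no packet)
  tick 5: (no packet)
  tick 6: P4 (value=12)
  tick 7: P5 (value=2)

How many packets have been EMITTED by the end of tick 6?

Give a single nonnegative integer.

Answer: 2

Derivation:
Tick 1: [PARSE:P1(v=3,ok=F), VALIDATE:-, TRANSFORM:-, EMIT:-] out:-; in:P1
Tick 2: [PARSE:P2(v=2,ok=F), VALIDATE:P1(v=3,ok=F), TRANSFORM:-, EMIT:-] out:-; in:P2
Tick 3: [PARSE:P3(v=19,ok=F), VALIDATE:P2(v=2,ok=F), TRANSFORM:P1(v=0,ok=F), EMIT:-] out:-; in:P3
Tick 4: [PARSE:-, VALIDATE:P3(v=19,ok=T), TRANSFORM:P2(v=0,ok=F), EMIT:P1(v=0,ok=F)] out:-; in:-
Tick 5: [PARSE:-, VALIDATE:-, TRANSFORM:P3(v=57,ok=T), EMIT:P2(v=0,ok=F)] out:P1(v=0); in:-
Tick 6: [PARSE:P4(v=12,ok=F), VALIDATE:-, TRANSFORM:-, EMIT:P3(v=57,ok=T)] out:P2(v=0); in:P4
Emitted by tick 6: ['P1', 'P2']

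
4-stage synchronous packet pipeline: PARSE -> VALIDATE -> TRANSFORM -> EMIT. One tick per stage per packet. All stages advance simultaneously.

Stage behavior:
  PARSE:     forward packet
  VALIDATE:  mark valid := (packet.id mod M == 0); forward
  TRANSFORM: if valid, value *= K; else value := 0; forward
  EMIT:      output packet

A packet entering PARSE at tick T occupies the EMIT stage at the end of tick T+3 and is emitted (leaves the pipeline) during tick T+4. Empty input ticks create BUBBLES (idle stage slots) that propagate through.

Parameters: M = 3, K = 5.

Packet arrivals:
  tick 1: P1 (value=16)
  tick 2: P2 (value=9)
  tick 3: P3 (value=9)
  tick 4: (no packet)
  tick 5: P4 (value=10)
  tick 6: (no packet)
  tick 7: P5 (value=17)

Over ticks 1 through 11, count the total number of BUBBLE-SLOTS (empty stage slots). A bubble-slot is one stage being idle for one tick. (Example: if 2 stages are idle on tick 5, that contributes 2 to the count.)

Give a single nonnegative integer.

Tick 1: [PARSE:P1(v=16,ok=F), VALIDATE:-, TRANSFORM:-, EMIT:-] out:-; bubbles=3
Tick 2: [PARSE:P2(v=9,ok=F), VALIDATE:P1(v=16,ok=F), TRANSFORM:-, EMIT:-] out:-; bubbles=2
Tick 3: [PARSE:P3(v=9,ok=F), VALIDATE:P2(v=9,ok=F), TRANSFORM:P1(v=0,ok=F), EMIT:-] out:-; bubbles=1
Tick 4: [PARSE:-, VALIDATE:P3(v=9,ok=T), TRANSFORM:P2(v=0,ok=F), EMIT:P1(v=0,ok=F)] out:-; bubbles=1
Tick 5: [PARSE:P4(v=10,ok=F), VALIDATE:-, TRANSFORM:P3(v=45,ok=T), EMIT:P2(v=0,ok=F)] out:P1(v=0); bubbles=1
Tick 6: [PARSE:-, VALIDATE:P4(v=10,ok=F), TRANSFORM:-, EMIT:P3(v=45,ok=T)] out:P2(v=0); bubbles=2
Tick 7: [PARSE:P5(v=17,ok=F), VALIDATE:-, TRANSFORM:P4(v=0,ok=F), EMIT:-] out:P3(v=45); bubbles=2
Tick 8: [PARSE:-, VALIDATE:P5(v=17,ok=F), TRANSFORM:-, EMIT:P4(v=0,ok=F)] out:-; bubbles=2
Tick 9: [PARSE:-, VALIDATE:-, TRANSFORM:P5(v=0,ok=F), EMIT:-] out:P4(v=0); bubbles=3
Tick 10: [PARSE:-, VALIDATE:-, TRANSFORM:-, EMIT:P5(v=0,ok=F)] out:-; bubbles=3
Tick 11: [PARSE:-, VALIDATE:-, TRANSFORM:-, EMIT:-] out:P5(v=0); bubbles=4
Total bubble-slots: 24

Answer: 24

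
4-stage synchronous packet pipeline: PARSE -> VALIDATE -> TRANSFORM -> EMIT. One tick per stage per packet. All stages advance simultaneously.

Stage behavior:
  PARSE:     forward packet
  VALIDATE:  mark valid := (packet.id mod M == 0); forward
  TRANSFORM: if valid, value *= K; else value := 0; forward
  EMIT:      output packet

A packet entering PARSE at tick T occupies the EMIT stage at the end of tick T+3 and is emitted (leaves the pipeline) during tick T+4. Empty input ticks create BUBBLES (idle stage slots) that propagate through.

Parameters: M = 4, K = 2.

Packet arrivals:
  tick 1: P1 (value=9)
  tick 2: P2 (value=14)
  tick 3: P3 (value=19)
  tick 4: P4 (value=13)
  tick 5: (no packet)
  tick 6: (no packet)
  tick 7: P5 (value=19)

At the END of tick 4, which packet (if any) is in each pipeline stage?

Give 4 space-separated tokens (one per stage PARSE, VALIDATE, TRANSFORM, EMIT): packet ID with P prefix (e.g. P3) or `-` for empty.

Tick 1: [PARSE:P1(v=9,ok=F), VALIDATE:-, TRANSFORM:-, EMIT:-] out:-; in:P1
Tick 2: [PARSE:P2(v=14,ok=F), VALIDATE:P1(v=9,ok=F), TRANSFORM:-, EMIT:-] out:-; in:P2
Tick 3: [PARSE:P3(v=19,ok=F), VALIDATE:P2(v=14,ok=F), TRANSFORM:P1(v=0,ok=F), EMIT:-] out:-; in:P3
Tick 4: [PARSE:P4(v=13,ok=F), VALIDATE:P3(v=19,ok=F), TRANSFORM:P2(v=0,ok=F), EMIT:P1(v=0,ok=F)] out:-; in:P4
At end of tick 4: ['P4', 'P3', 'P2', 'P1']

Answer: P4 P3 P2 P1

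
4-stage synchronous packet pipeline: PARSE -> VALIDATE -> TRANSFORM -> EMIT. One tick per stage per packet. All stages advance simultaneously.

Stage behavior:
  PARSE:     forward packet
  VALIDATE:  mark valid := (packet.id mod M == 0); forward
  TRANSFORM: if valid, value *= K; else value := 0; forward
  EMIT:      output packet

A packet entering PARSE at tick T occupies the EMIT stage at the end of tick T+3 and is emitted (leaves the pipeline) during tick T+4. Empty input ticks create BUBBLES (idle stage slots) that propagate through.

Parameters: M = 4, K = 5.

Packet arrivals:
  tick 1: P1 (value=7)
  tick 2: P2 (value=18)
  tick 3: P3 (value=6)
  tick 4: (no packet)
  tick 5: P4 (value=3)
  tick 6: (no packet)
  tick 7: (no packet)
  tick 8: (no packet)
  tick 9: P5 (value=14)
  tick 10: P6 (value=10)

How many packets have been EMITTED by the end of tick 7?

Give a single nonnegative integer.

Tick 1: [PARSE:P1(v=7,ok=F), VALIDATE:-, TRANSFORM:-, EMIT:-] out:-; in:P1
Tick 2: [PARSE:P2(v=18,ok=F), VALIDATE:P1(v=7,ok=F), TRANSFORM:-, EMIT:-] out:-; in:P2
Tick 3: [PARSE:P3(v=6,ok=F), VALIDATE:P2(v=18,ok=F), TRANSFORM:P1(v=0,ok=F), EMIT:-] out:-; in:P3
Tick 4: [PARSE:-, VALIDATE:P3(v=6,ok=F), TRANSFORM:P2(v=0,ok=F), EMIT:P1(v=0,ok=F)] out:-; in:-
Tick 5: [PARSE:P4(v=3,ok=F), VALIDATE:-, TRANSFORM:P3(v=0,ok=F), EMIT:P2(v=0,ok=F)] out:P1(v=0); in:P4
Tick 6: [PARSE:-, VALIDATE:P4(v=3,ok=T), TRANSFORM:-, EMIT:P3(v=0,ok=F)] out:P2(v=0); in:-
Tick 7: [PARSE:-, VALIDATE:-, TRANSFORM:P4(v=15,ok=T), EMIT:-] out:P3(v=0); in:-
Emitted by tick 7: ['P1', 'P2', 'P3']

Answer: 3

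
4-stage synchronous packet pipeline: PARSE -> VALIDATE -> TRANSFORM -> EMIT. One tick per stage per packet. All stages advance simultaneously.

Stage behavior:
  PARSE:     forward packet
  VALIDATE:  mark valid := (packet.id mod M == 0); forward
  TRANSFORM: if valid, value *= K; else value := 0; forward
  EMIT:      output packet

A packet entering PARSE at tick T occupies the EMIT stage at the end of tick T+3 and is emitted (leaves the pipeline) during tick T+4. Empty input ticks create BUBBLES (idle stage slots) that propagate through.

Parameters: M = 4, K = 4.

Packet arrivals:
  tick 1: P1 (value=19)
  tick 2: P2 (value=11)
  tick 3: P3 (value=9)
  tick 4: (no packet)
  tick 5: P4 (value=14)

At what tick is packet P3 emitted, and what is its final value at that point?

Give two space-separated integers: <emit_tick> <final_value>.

Tick 1: [PARSE:P1(v=19,ok=F), VALIDATE:-, TRANSFORM:-, EMIT:-] out:-; in:P1
Tick 2: [PARSE:P2(v=11,ok=F), VALIDATE:P1(v=19,ok=F), TRANSFORM:-, EMIT:-] out:-; in:P2
Tick 3: [PARSE:P3(v=9,ok=F), VALIDATE:P2(v=11,ok=F), TRANSFORM:P1(v=0,ok=F), EMIT:-] out:-; in:P3
Tick 4: [PARSE:-, VALIDATE:P3(v=9,ok=F), TRANSFORM:P2(v=0,ok=F), EMIT:P1(v=0,ok=F)] out:-; in:-
Tick 5: [PARSE:P4(v=14,ok=F), VALIDATE:-, TRANSFORM:P3(v=0,ok=F), EMIT:P2(v=0,ok=F)] out:P1(v=0); in:P4
Tick 6: [PARSE:-, VALIDATE:P4(v=14,ok=T), TRANSFORM:-, EMIT:P3(v=0,ok=F)] out:P2(v=0); in:-
Tick 7: [PARSE:-, VALIDATE:-, TRANSFORM:P4(v=56,ok=T), EMIT:-] out:P3(v=0); in:-
Tick 8: [PARSE:-, VALIDATE:-, TRANSFORM:-, EMIT:P4(v=56,ok=T)] out:-; in:-
Tick 9: [PARSE:-, VALIDATE:-, TRANSFORM:-, EMIT:-] out:P4(v=56); in:-
P3: arrives tick 3, valid=False (id=3, id%4=3), emit tick 7, final value 0

Answer: 7 0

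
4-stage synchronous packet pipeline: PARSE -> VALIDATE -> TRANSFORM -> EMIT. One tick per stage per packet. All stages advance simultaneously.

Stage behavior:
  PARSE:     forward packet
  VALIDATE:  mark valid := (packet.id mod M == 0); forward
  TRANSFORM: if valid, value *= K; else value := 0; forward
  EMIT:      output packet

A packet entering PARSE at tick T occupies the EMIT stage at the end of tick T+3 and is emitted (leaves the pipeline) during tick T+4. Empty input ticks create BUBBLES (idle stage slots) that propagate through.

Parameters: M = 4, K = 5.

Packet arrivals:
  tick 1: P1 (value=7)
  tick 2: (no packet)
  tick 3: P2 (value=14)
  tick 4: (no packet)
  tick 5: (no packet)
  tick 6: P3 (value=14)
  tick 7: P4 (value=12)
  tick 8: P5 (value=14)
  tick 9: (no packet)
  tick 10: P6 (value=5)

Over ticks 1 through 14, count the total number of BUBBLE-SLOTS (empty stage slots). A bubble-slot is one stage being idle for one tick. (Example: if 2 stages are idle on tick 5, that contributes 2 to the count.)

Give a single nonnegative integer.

Tick 1: [PARSE:P1(v=7,ok=F), VALIDATE:-, TRANSFORM:-, EMIT:-] out:-; bubbles=3
Tick 2: [PARSE:-, VALIDATE:P1(v=7,ok=F), TRANSFORM:-, EMIT:-] out:-; bubbles=3
Tick 3: [PARSE:P2(v=14,ok=F), VALIDATE:-, TRANSFORM:P1(v=0,ok=F), EMIT:-] out:-; bubbles=2
Tick 4: [PARSE:-, VALIDATE:P2(v=14,ok=F), TRANSFORM:-, EMIT:P1(v=0,ok=F)] out:-; bubbles=2
Tick 5: [PARSE:-, VALIDATE:-, TRANSFORM:P2(v=0,ok=F), EMIT:-] out:P1(v=0); bubbles=3
Tick 6: [PARSE:P3(v=14,ok=F), VALIDATE:-, TRANSFORM:-, EMIT:P2(v=0,ok=F)] out:-; bubbles=2
Tick 7: [PARSE:P4(v=12,ok=F), VALIDATE:P3(v=14,ok=F), TRANSFORM:-, EMIT:-] out:P2(v=0); bubbles=2
Tick 8: [PARSE:P5(v=14,ok=F), VALIDATE:P4(v=12,ok=T), TRANSFORM:P3(v=0,ok=F), EMIT:-] out:-; bubbles=1
Tick 9: [PARSE:-, VALIDATE:P5(v=14,ok=F), TRANSFORM:P4(v=60,ok=T), EMIT:P3(v=0,ok=F)] out:-; bubbles=1
Tick 10: [PARSE:P6(v=5,ok=F), VALIDATE:-, TRANSFORM:P5(v=0,ok=F), EMIT:P4(v=60,ok=T)] out:P3(v=0); bubbles=1
Tick 11: [PARSE:-, VALIDATE:P6(v=5,ok=F), TRANSFORM:-, EMIT:P5(v=0,ok=F)] out:P4(v=60); bubbles=2
Tick 12: [PARSE:-, VALIDATE:-, TRANSFORM:P6(v=0,ok=F), EMIT:-] out:P5(v=0); bubbles=3
Tick 13: [PARSE:-, VALIDATE:-, TRANSFORM:-, EMIT:P6(v=0,ok=F)] out:-; bubbles=3
Tick 14: [PARSE:-, VALIDATE:-, TRANSFORM:-, EMIT:-] out:P6(v=0); bubbles=4
Total bubble-slots: 32

Answer: 32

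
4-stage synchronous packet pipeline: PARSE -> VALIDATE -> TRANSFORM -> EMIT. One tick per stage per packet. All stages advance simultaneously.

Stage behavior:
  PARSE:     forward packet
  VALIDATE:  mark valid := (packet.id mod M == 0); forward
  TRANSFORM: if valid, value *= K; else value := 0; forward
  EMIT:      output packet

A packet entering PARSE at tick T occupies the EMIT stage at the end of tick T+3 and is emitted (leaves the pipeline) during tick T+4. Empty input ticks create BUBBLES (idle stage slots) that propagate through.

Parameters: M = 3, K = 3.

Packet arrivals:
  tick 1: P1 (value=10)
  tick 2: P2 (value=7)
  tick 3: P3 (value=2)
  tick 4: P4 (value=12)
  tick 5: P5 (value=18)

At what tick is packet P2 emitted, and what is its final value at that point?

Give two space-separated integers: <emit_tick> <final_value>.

Answer: 6 0

Derivation:
Tick 1: [PARSE:P1(v=10,ok=F), VALIDATE:-, TRANSFORM:-, EMIT:-] out:-; in:P1
Tick 2: [PARSE:P2(v=7,ok=F), VALIDATE:P1(v=10,ok=F), TRANSFORM:-, EMIT:-] out:-; in:P2
Tick 3: [PARSE:P3(v=2,ok=F), VALIDATE:P2(v=7,ok=F), TRANSFORM:P1(v=0,ok=F), EMIT:-] out:-; in:P3
Tick 4: [PARSE:P4(v=12,ok=F), VALIDATE:P3(v=2,ok=T), TRANSFORM:P2(v=0,ok=F), EMIT:P1(v=0,ok=F)] out:-; in:P4
Tick 5: [PARSE:P5(v=18,ok=F), VALIDATE:P4(v=12,ok=F), TRANSFORM:P3(v=6,ok=T), EMIT:P2(v=0,ok=F)] out:P1(v=0); in:P5
Tick 6: [PARSE:-, VALIDATE:P5(v=18,ok=F), TRANSFORM:P4(v=0,ok=F), EMIT:P3(v=6,ok=T)] out:P2(v=0); in:-
Tick 7: [PARSE:-, VALIDATE:-, TRANSFORM:P5(v=0,ok=F), EMIT:P4(v=0,ok=F)] out:P3(v=6); in:-
Tick 8: [PARSE:-, VALIDATE:-, TRANSFORM:-, EMIT:P5(v=0,ok=F)] out:P4(v=0); in:-
Tick 9: [PARSE:-, VALIDATE:-, TRANSFORM:-, EMIT:-] out:P5(v=0); in:-
P2: arrives tick 2, valid=False (id=2, id%3=2), emit tick 6, final value 0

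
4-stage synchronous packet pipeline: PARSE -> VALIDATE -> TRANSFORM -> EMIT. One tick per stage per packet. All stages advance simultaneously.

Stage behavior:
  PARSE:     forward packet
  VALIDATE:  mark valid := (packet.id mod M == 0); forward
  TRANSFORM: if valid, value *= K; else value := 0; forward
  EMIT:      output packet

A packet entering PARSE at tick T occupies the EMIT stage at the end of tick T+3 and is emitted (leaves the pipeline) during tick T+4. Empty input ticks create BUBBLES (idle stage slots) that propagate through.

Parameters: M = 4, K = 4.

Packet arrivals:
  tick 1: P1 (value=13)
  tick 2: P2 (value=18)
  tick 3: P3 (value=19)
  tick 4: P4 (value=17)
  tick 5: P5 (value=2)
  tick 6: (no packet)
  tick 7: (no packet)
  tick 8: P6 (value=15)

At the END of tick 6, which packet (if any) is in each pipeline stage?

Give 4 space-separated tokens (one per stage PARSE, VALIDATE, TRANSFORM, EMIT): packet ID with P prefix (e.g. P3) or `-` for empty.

Tick 1: [PARSE:P1(v=13,ok=F), VALIDATE:-, TRANSFORM:-, EMIT:-] out:-; in:P1
Tick 2: [PARSE:P2(v=18,ok=F), VALIDATE:P1(v=13,ok=F), TRANSFORM:-, EMIT:-] out:-; in:P2
Tick 3: [PARSE:P3(v=19,ok=F), VALIDATE:P2(v=18,ok=F), TRANSFORM:P1(v=0,ok=F), EMIT:-] out:-; in:P3
Tick 4: [PARSE:P4(v=17,ok=F), VALIDATE:P3(v=19,ok=F), TRANSFORM:P2(v=0,ok=F), EMIT:P1(v=0,ok=F)] out:-; in:P4
Tick 5: [PARSE:P5(v=2,ok=F), VALIDATE:P4(v=17,ok=T), TRANSFORM:P3(v=0,ok=F), EMIT:P2(v=0,ok=F)] out:P1(v=0); in:P5
Tick 6: [PARSE:-, VALIDATE:P5(v=2,ok=F), TRANSFORM:P4(v=68,ok=T), EMIT:P3(v=0,ok=F)] out:P2(v=0); in:-
At end of tick 6: ['-', 'P5', 'P4', 'P3']

Answer: - P5 P4 P3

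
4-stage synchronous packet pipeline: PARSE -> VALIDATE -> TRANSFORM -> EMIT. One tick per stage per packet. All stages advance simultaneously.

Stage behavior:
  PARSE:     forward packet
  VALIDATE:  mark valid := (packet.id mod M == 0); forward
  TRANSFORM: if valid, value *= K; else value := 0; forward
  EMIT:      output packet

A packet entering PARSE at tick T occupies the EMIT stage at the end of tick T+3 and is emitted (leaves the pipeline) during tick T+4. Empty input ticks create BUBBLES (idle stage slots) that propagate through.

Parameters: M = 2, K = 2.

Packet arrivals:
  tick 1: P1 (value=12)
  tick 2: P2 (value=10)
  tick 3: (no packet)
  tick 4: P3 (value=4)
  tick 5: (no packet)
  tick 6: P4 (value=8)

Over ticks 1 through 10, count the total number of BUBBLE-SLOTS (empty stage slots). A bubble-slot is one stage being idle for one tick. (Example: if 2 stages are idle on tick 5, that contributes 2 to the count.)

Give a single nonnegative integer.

Answer: 24

Derivation:
Tick 1: [PARSE:P1(v=12,ok=F), VALIDATE:-, TRANSFORM:-, EMIT:-] out:-; bubbles=3
Tick 2: [PARSE:P2(v=10,ok=F), VALIDATE:P1(v=12,ok=F), TRANSFORM:-, EMIT:-] out:-; bubbles=2
Tick 3: [PARSE:-, VALIDATE:P2(v=10,ok=T), TRANSFORM:P1(v=0,ok=F), EMIT:-] out:-; bubbles=2
Tick 4: [PARSE:P3(v=4,ok=F), VALIDATE:-, TRANSFORM:P2(v=20,ok=T), EMIT:P1(v=0,ok=F)] out:-; bubbles=1
Tick 5: [PARSE:-, VALIDATE:P3(v=4,ok=F), TRANSFORM:-, EMIT:P2(v=20,ok=T)] out:P1(v=0); bubbles=2
Tick 6: [PARSE:P4(v=8,ok=F), VALIDATE:-, TRANSFORM:P3(v=0,ok=F), EMIT:-] out:P2(v=20); bubbles=2
Tick 7: [PARSE:-, VALIDATE:P4(v=8,ok=T), TRANSFORM:-, EMIT:P3(v=0,ok=F)] out:-; bubbles=2
Tick 8: [PARSE:-, VALIDATE:-, TRANSFORM:P4(v=16,ok=T), EMIT:-] out:P3(v=0); bubbles=3
Tick 9: [PARSE:-, VALIDATE:-, TRANSFORM:-, EMIT:P4(v=16,ok=T)] out:-; bubbles=3
Tick 10: [PARSE:-, VALIDATE:-, TRANSFORM:-, EMIT:-] out:P4(v=16); bubbles=4
Total bubble-slots: 24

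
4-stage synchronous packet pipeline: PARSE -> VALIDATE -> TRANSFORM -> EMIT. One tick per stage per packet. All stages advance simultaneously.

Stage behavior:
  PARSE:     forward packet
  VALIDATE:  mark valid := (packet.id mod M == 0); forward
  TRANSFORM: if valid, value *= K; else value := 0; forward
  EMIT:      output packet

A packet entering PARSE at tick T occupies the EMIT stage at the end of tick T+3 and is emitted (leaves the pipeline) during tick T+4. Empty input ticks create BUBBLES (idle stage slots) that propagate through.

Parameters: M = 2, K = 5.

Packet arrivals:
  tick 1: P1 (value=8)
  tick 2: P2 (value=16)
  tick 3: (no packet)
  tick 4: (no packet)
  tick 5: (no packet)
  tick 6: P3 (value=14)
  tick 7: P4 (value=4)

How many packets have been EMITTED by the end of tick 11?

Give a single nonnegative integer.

Tick 1: [PARSE:P1(v=8,ok=F), VALIDATE:-, TRANSFORM:-, EMIT:-] out:-; in:P1
Tick 2: [PARSE:P2(v=16,ok=F), VALIDATE:P1(v=8,ok=F), TRANSFORM:-, EMIT:-] out:-; in:P2
Tick 3: [PARSE:-, VALIDATE:P2(v=16,ok=T), TRANSFORM:P1(v=0,ok=F), EMIT:-] out:-; in:-
Tick 4: [PARSE:-, VALIDATE:-, TRANSFORM:P2(v=80,ok=T), EMIT:P1(v=0,ok=F)] out:-; in:-
Tick 5: [PARSE:-, VALIDATE:-, TRANSFORM:-, EMIT:P2(v=80,ok=T)] out:P1(v=0); in:-
Tick 6: [PARSE:P3(v=14,ok=F), VALIDATE:-, TRANSFORM:-, EMIT:-] out:P2(v=80); in:P3
Tick 7: [PARSE:P4(v=4,ok=F), VALIDATE:P3(v=14,ok=F), TRANSFORM:-, EMIT:-] out:-; in:P4
Tick 8: [PARSE:-, VALIDATE:P4(v=4,ok=T), TRANSFORM:P3(v=0,ok=F), EMIT:-] out:-; in:-
Tick 9: [PARSE:-, VALIDATE:-, TRANSFORM:P4(v=20,ok=T), EMIT:P3(v=0,ok=F)] out:-; in:-
Tick 10: [PARSE:-, VALIDATE:-, TRANSFORM:-, EMIT:P4(v=20,ok=T)] out:P3(v=0); in:-
Tick 11: [PARSE:-, VALIDATE:-, TRANSFORM:-, EMIT:-] out:P4(v=20); in:-
Emitted by tick 11: ['P1', 'P2', 'P3', 'P4']

Answer: 4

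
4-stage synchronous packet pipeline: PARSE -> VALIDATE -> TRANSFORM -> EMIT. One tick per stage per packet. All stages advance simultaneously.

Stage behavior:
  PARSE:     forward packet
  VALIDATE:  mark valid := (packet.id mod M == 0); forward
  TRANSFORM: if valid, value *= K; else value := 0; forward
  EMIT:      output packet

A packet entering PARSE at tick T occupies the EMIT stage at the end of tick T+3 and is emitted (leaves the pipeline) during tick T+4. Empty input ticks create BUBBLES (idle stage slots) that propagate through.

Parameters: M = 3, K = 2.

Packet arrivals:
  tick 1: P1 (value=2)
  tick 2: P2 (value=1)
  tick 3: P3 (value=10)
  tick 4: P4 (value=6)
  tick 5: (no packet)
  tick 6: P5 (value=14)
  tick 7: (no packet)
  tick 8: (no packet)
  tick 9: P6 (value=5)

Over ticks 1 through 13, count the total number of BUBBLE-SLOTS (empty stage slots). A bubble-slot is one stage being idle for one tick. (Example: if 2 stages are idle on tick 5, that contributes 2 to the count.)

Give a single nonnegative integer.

Tick 1: [PARSE:P1(v=2,ok=F), VALIDATE:-, TRANSFORM:-, EMIT:-] out:-; bubbles=3
Tick 2: [PARSE:P2(v=1,ok=F), VALIDATE:P1(v=2,ok=F), TRANSFORM:-, EMIT:-] out:-; bubbles=2
Tick 3: [PARSE:P3(v=10,ok=F), VALIDATE:P2(v=1,ok=F), TRANSFORM:P1(v=0,ok=F), EMIT:-] out:-; bubbles=1
Tick 4: [PARSE:P4(v=6,ok=F), VALIDATE:P3(v=10,ok=T), TRANSFORM:P2(v=0,ok=F), EMIT:P1(v=0,ok=F)] out:-; bubbles=0
Tick 5: [PARSE:-, VALIDATE:P4(v=6,ok=F), TRANSFORM:P3(v=20,ok=T), EMIT:P2(v=0,ok=F)] out:P1(v=0); bubbles=1
Tick 6: [PARSE:P5(v=14,ok=F), VALIDATE:-, TRANSFORM:P4(v=0,ok=F), EMIT:P3(v=20,ok=T)] out:P2(v=0); bubbles=1
Tick 7: [PARSE:-, VALIDATE:P5(v=14,ok=F), TRANSFORM:-, EMIT:P4(v=0,ok=F)] out:P3(v=20); bubbles=2
Tick 8: [PARSE:-, VALIDATE:-, TRANSFORM:P5(v=0,ok=F), EMIT:-] out:P4(v=0); bubbles=3
Tick 9: [PARSE:P6(v=5,ok=F), VALIDATE:-, TRANSFORM:-, EMIT:P5(v=0,ok=F)] out:-; bubbles=2
Tick 10: [PARSE:-, VALIDATE:P6(v=5,ok=T), TRANSFORM:-, EMIT:-] out:P5(v=0); bubbles=3
Tick 11: [PARSE:-, VALIDATE:-, TRANSFORM:P6(v=10,ok=T), EMIT:-] out:-; bubbles=3
Tick 12: [PARSE:-, VALIDATE:-, TRANSFORM:-, EMIT:P6(v=10,ok=T)] out:-; bubbles=3
Tick 13: [PARSE:-, VALIDATE:-, TRANSFORM:-, EMIT:-] out:P6(v=10); bubbles=4
Total bubble-slots: 28

Answer: 28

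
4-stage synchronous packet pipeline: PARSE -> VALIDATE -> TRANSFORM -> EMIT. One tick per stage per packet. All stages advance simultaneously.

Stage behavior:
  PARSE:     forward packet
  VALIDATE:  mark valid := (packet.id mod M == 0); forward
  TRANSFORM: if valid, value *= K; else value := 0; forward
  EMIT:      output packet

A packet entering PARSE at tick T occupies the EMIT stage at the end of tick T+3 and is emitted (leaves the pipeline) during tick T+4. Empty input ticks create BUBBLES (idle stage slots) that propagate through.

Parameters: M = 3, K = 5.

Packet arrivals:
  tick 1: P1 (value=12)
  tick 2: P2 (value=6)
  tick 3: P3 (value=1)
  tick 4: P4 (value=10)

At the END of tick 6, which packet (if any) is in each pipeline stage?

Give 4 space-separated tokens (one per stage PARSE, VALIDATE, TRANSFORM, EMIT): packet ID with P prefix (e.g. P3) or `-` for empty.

Tick 1: [PARSE:P1(v=12,ok=F), VALIDATE:-, TRANSFORM:-, EMIT:-] out:-; in:P1
Tick 2: [PARSE:P2(v=6,ok=F), VALIDATE:P1(v=12,ok=F), TRANSFORM:-, EMIT:-] out:-; in:P2
Tick 3: [PARSE:P3(v=1,ok=F), VALIDATE:P2(v=6,ok=F), TRANSFORM:P1(v=0,ok=F), EMIT:-] out:-; in:P3
Tick 4: [PARSE:P4(v=10,ok=F), VALIDATE:P3(v=1,ok=T), TRANSFORM:P2(v=0,ok=F), EMIT:P1(v=0,ok=F)] out:-; in:P4
Tick 5: [PARSE:-, VALIDATE:P4(v=10,ok=F), TRANSFORM:P3(v=5,ok=T), EMIT:P2(v=0,ok=F)] out:P1(v=0); in:-
Tick 6: [PARSE:-, VALIDATE:-, TRANSFORM:P4(v=0,ok=F), EMIT:P3(v=5,ok=T)] out:P2(v=0); in:-
At end of tick 6: ['-', '-', 'P4', 'P3']

Answer: - - P4 P3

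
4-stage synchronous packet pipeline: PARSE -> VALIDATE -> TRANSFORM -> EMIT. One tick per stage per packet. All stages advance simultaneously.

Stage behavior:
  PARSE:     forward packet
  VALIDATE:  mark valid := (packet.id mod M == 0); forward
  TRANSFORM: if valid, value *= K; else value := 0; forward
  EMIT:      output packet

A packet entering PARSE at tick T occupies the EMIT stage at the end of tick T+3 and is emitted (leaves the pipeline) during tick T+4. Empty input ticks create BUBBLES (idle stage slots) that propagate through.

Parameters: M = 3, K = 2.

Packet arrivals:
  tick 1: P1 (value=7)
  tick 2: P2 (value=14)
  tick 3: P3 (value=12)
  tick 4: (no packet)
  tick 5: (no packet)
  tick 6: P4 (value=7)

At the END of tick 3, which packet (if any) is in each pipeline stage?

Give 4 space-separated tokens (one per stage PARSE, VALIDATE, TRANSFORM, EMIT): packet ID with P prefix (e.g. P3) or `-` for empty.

Answer: P3 P2 P1 -

Derivation:
Tick 1: [PARSE:P1(v=7,ok=F), VALIDATE:-, TRANSFORM:-, EMIT:-] out:-; in:P1
Tick 2: [PARSE:P2(v=14,ok=F), VALIDATE:P1(v=7,ok=F), TRANSFORM:-, EMIT:-] out:-; in:P2
Tick 3: [PARSE:P3(v=12,ok=F), VALIDATE:P2(v=14,ok=F), TRANSFORM:P1(v=0,ok=F), EMIT:-] out:-; in:P3
At end of tick 3: ['P3', 'P2', 'P1', '-']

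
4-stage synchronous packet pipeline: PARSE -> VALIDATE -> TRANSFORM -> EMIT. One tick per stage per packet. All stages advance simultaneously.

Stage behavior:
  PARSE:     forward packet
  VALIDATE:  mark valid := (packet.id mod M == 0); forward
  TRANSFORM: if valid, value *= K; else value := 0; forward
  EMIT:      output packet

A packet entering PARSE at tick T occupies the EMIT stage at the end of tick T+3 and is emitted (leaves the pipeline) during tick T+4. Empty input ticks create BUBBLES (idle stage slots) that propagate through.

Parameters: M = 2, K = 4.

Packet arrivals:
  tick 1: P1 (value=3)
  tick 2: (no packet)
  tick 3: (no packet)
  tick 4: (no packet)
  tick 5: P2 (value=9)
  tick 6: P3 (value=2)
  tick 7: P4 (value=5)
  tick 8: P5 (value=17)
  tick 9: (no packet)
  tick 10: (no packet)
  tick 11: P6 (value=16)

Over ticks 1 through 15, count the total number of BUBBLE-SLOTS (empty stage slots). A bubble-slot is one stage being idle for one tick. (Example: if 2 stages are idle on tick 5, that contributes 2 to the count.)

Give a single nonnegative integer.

Tick 1: [PARSE:P1(v=3,ok=F), VALIDATE:-, TRANSFORM:-, EMIT:-] out:-; bubbles=3
Tick 2: [PARSE:-, VALIDATE:P1(v=3,ok=F), TRANSFORM:-, EMIT:-] out:-; bubbles=3
Tick 3: [PARSE:-, VALIDATE:-, TRANSFORM:P1(v=0,ok=F), EMIT:-] out:-; bubbles=3
Tick 4: [PARSE:-, VALIDATE:-, TRANSFORM:-, EMIT:P1(v=0,ok=F)] out:-; bubbles=3
Tick 5: [PARSE:P2(v=9,ok=F), VALIDATE:-, TRANSFORM:-, EMIT:-] out:P1(v=0); bubbles=3
Tick 6: [PARSE:P3(v=2,ok=F), VALIDATE:P2(v=9,ok=T), TRANSFORM:-, EMIT:-] out:-; bubbles=2
Tick 7: [PARSE:P4(v=5,ok=F), VALIDATE:P3(v=2,ok=F), TRANSFORM:P2(v=36,ok=T), EMIT:-] out:-; bubbles=1
Tick 8: [PARSE:P5(v=17,ok=F), VALIDATE:P4(v=5,ok=T), TRANSFORM:P3(v=0,ok=F), EMIT:P2(v=36,ok=T)] out:-; bubbles=0
Tick 9: [PARSE:-, VALIDATE:P5(v=17,ok=F), TRANSFORM:P4(v=20,ok=T), EMIT:P3(v=0,ok=F)] out:P2(v=36); bubbles=1
Tick 10: [PARSE:-, VALIDATE:-, TRANSFORM:P5(v=0,ok=F), EMIT:P4(v=20,ok=T)] out:P3(v=0); bubbles=2
Tick 11: [PARSE:P6(v=16,ok=F), VALIDATE:-, TRANSFORM:-, EMIT:P5(v=0,ok=F)] out:P4(v=20); bubbles=2
Tick 12: [PARSE:-, VALIDATE:P6(v=16,ok=T), TRANSFORM:-, EMIT:-] out:P5(v=0); bubbles=3
Tick 13: [PARSE:-, VALIDATE:-, TRANSFORM:P6(v=64,ok=T), EMIT:-] out:-; bubbles=3
Tick 14: [PARSE:-, VALIDATE:-, TRANSFORM:-, EMIT:P6(v=64,ok=T)] out:-; bubbles=3
Tick 15: [PARSE:-, VALIDATE:-, TRANSFORM:-, EMIT:-] out:P6(v=64); bubbles=4
Total bubble-slots: 36

Answer: 36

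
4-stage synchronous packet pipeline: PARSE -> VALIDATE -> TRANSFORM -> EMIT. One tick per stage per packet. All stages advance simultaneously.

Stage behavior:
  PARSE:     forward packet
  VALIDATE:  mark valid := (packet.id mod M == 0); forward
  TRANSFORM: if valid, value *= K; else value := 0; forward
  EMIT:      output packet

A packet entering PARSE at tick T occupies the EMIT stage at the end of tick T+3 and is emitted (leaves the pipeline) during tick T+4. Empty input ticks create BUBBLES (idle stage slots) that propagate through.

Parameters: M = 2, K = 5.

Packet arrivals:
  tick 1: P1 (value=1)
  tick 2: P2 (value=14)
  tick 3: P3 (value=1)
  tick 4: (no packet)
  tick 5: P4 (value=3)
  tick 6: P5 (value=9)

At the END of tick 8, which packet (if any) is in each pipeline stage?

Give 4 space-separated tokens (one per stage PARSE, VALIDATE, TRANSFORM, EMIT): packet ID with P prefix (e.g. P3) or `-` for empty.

Tick 1: [PARSE:P1(v=1,ok=F), VALIDATE:-, TRANSFORM:-, EMIT:-] out:-; in:P1
Tick 2: [PARSE:P2(v=14,ok=F), VALIDATE:P1(v=1,ok=F), TRANSFORM:-, EMIT:-] out:-; in:P2
Tick 3: [PARSE:P3(v=1,ok=F), VALIDATE:P2(v=14,ok=T), TRANSFORM:P1(v=0,ok=F), EMIT:-] out:-; in:P3
Tick 4: [PARSE:-, VALIDATE:P3(v=1,ok=F), TRANSFORM:P2(v=70,ok=T), EMIT:P1(v=0,ok=F)] out:-; in:-
Tick 5: [PARSE:P4(v=3,ok=F), VALIDATE:-, TRANSFORM:P3(v=0,ok=F), EMIT:P2(v=70,ok=T)] out:P1(v=0); in:P4
Tick 6: [PARSE:P5(v=9,ok=F), VALIDATE:P4(v=3,ok=T), TRANSFORM:-, EMIT:P3(v=0,ok=F)] out:P2(v=70); in:P5
Tick 7: [PARSE:-, VALIDATE:P5(v=9,ok=F), TRANSFORM:P4(v=15,ok=T), EMIT:-] out:P3(v=0); in:-
Tick 8: [PARSE:-, VALIDATE:-, TRANSFORM:P5(v=0,ok=F), EMIT:P4(v=15,ok=T)] out:-; in:-
At end of tick 8: ['-', '-', 'P5', 'P4']

Answer: - - P5 P4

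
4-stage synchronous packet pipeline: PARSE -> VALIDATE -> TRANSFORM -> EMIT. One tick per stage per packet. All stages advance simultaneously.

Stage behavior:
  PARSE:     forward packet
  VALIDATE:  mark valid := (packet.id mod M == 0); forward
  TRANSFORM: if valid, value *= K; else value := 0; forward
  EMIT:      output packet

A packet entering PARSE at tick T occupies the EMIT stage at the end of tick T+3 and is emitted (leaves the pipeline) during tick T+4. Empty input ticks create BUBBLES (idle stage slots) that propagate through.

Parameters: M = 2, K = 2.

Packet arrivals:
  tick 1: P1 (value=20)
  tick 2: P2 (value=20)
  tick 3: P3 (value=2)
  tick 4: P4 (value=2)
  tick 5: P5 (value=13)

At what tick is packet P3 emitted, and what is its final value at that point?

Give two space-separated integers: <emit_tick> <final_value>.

Answer: 7 0

Derivation:
Tick 1: [PARSE:P1(v=20,ok=F), VALIDATE:-, TRANSFORM:-, EMIT:-] out:-; in:P1
Tick 2: [PARSE:P2(v=20,ok=F), VALIDATE:P1(v=20,ok=F), TRANSFORM:-, EMIT:-] out:-; in:P2
Tick 3: [PARSE:P3(v=2,ok=F), VALIDATE:P2(v=20,ok=T), TRANSFORM:P1(v=0,ok=F), EMIT:-] out:-; in:P3
Tick 4: [PARSE:P4(v=2,ok=F), VALIDATE:P3(v=2,ok=F), TRANSFORM:P2(v=40,ok=T), EMIT:P1(v=0,ok=F)] out:-; in:P4
Tick 5: [PARSE:P5(v=13,ok=F), VALIDATE:P4(v=2,ok=T), TRANSFORM:P3(v=0,ok=F), EMIT:P2(v=40,ok=T)] out:P1(v=0); in:P5
Tick 6: [PARSE:-, VALIDATE:P5(v=13,ok=F), TRANSFORM:P4(v=4,ok=T), EMIT:P3(v=0,ok=F)] out:P2(v=40); in:-
Tick 7: [PARSE:-, VALIDATE:-, TRANSFORM:P5(v=0,ok=F), EMIT:P4(v=4,ok=T)] out:P3(v=0); in:-
Tick 8: [PARSE:-, VALIDATE:-, TRANSFORM:-, EMIT:P5(v=0,ok=F)] out:P4(v=4); in:-
Tick 9: [PARSE:-, VALIDATE:-, TRANSFORM:-, EMIT:-] out:P5(v=0); in:-
P3: arrives tick 3, valid=False (id=3, id%2=1), emit tick 7, final value 0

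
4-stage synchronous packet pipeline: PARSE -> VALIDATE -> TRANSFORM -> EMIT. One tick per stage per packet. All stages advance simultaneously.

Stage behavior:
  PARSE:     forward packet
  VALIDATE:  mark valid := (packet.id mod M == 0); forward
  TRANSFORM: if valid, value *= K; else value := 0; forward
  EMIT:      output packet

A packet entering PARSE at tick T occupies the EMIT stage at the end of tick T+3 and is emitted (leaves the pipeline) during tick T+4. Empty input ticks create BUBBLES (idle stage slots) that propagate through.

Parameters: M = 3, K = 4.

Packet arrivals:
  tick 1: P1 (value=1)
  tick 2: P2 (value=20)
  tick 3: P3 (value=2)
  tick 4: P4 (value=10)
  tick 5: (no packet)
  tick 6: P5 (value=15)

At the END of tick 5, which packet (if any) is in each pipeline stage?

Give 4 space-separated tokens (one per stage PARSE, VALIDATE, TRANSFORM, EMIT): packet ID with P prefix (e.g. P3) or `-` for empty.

Answer: - P4 P3 P2

Derivation:
Tick 1: [PARSE:P1(v=1,ok=F), VALIDATE:-, TRANSFORM:-, EMIT:-] out:-; in:P1
Tick 2: [PARSE:P2(v=20,ok=F), VALIDATE:P1(v=1,ok=F), TRANSFORM:-, EMIT:-] out:-; in:P2
Tick 3: [PARSE:P3(v=2,ok=F), VALIDATE:P2(v=20,ok=F), TRANSFORM:P1(v=0,ok=F), EMIT:-] out:-; in:P3
Tick 4: [PARSE:P4(v=10,ok=F), VALIDATE:P3(v=2,ok=T), TRANSFORM:P2(v=0,ok=F), EMIT:P1(v=0,ok=F)] out:-; in:P4
Tick 5: [PARSE:-, VALIDATE:P4(v=10,ok=F), TRANSFORM:P3(v=8,ok=T), EMIT:P2(v=0,ok=F)] out:P1(v=0); in:-
At end of tick 5: ['-', 'P4', 'P3', 'P2']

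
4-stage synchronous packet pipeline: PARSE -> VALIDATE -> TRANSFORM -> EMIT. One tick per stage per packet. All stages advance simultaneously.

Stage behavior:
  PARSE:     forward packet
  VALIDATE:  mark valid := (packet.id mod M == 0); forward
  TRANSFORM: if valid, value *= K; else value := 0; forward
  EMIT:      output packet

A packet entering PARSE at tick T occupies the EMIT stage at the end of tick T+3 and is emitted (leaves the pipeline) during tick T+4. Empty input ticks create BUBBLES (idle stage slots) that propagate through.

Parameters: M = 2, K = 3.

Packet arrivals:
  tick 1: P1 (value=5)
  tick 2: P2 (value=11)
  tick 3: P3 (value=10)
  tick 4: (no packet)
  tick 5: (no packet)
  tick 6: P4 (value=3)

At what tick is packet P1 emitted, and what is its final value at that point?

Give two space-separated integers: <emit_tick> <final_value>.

Answer: 5 0

Derivation:
Tick 1: [PARSE:P1(v=5,ok=F), VALIDATE:-, TRANSFORM:-, EMIT:-] out:-; in:P1
Tick 2: [PARSE:P2(v=11,ok=F), VALIDATE:P1(v=5,ok=F), TRANSFORM:-, EMIT:-] out:-; in:P2
Tick 3: [PARSE:P3(v=10,ok=F), VALIDATE:P2(v=11,ok=T), TRANSFORM:P1(v=0,ok=F), EMIT:-] out:-; in:P3
Tick 4: [PARSE:-, VALIDATE:P3(v=10,ok=F), TRANSFORM:P2(v=33,ok=T), EMIT:P1(v=0,ok=F)] out:-; in:-
Tick 5: [PARSE:-, VALIDATE:-, TRANSFORM:P3(v=0,ok=F), EMIT:P2(v=33,ok=T)] out:P1(v=0); in:-
Tick 6: [PARSE:P4(v=3,ok=F), VALIDATE:-, TRANSFORM:-, EMIT:P3(v=0,ok=F)] out:P2(v=33); in:P4
Tick 7: [PARSE:-, VALIDATE:P4(v=3,ok=T), TRANSFORM:-, EMIT:-] out:P3(v=0); in:-
Tick 8: [PARSE:-, VALIDATE:-, TRANSFORM:P4(v=9,ok=T), EMIT:-] out:-; in:-
Tick 9: [PARSE:-, VALIDATE:-, TRANSFORM:-, EMIT:P4(v=9,ok=T)] out:-; in:-
Tick 10: [PARSE:-, VALIDATE:-, TRANSFORM:-, EMIT:-] out:P4(v=9); in:-
P1: arrives tick 1, valid=False (id=1, id%2=1), emit tick 5, final value 0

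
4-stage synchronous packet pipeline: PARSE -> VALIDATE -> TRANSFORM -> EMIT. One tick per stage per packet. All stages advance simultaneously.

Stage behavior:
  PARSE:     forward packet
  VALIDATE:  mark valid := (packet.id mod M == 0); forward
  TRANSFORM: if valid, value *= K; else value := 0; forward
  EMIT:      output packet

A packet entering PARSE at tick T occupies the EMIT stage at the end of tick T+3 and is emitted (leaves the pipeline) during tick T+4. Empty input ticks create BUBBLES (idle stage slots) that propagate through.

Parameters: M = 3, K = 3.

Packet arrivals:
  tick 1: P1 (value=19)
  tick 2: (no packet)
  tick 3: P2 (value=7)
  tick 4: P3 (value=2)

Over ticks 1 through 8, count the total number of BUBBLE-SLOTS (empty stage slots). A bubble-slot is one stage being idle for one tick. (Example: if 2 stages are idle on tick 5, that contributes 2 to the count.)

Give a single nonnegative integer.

Answer: 20

Derivation:
Tick 1: [PARSE:P1(v=19,ok=F), VALIDATE:-, TRANSFORM:-, EMIT:-] out:-; bubbles=3
Tick 2: [PARSE:-, VALIDATE:P1(v=19,ok=F), TRANSFORM:-, EMIT:-] out:-; bubbles=3
Tick 3: [PARSE:P2(v=7,ok=F), VALIDATE:-, TRANSFORM:P1(v=0,ok=F), EMIT:-] out:-; bubbles=2
Tick 4: [PARSE:P3(v=2,ok=F), VALIDATE:P2(v=7,ok=F), TRANSFORM:-, EMIT:P1(v=0,ok=F)] out:-; bubbles=1
Tick 5: [PARSE:-, VALIDATE:P3(v=2,ok=T), TRANSFORM:P2(v=0,ok=F), EMIT:-] out:P1(v=0); bubbles=2
Tick 6: [PARSE:-, VALIDATE:-, TRANSFORM:P3(v=6,ok=T), EMIT:P2(v=0,ok=F)] out:-; bubbles=2
Tick 7: [PARSE:-, VALIDATE:-, TRANSFORM:-, EMIT:P3(v=6,ok=T)] out:P2(v=0); bubbles=3
Tick 8: [PARSE:-, VALIDATE:-, TRANSFORM:-, EMIT:-] out:P3(v=6); bubbles=4
Total bubble-slots: 20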